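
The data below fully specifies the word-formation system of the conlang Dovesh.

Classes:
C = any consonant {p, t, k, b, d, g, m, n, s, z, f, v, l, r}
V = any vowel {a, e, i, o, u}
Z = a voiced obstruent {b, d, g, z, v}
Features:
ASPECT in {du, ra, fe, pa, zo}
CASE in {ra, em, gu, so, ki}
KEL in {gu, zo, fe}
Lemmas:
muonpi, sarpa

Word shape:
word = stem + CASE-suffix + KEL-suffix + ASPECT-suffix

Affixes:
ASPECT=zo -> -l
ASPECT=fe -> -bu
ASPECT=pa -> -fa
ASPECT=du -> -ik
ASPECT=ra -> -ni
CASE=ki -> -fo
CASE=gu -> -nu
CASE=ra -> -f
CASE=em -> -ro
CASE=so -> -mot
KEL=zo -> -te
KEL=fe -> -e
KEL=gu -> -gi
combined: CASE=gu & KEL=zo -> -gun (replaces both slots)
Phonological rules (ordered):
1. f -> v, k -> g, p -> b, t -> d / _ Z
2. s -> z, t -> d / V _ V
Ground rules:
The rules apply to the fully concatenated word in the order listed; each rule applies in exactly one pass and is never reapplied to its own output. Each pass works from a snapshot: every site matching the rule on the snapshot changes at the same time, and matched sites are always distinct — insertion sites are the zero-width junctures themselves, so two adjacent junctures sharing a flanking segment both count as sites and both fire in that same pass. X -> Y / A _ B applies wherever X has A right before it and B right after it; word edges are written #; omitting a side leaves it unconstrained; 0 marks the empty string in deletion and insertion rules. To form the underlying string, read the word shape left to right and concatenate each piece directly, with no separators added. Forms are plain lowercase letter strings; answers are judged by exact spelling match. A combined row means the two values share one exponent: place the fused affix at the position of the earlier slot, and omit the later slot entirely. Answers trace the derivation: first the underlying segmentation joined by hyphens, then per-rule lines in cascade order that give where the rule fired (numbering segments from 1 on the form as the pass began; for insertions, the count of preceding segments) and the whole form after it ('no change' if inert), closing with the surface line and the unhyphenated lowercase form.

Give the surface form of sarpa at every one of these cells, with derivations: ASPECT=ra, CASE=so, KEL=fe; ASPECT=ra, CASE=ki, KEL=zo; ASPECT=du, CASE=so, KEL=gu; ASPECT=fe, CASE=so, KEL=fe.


cell ASPECT=ra, CASE=so, KEL=fe:
underlying: sarpa-mot-e-ni
1. f -> v, k -> g, p -> b, t -> d / _ Z: no change
2. s -> z, t -> d / V _ V: fires at position(s) 8: sarpamodeni
surface: sarpamodeni

cell ASPECT=ra, CASE=ki, KEL=zo:
underlying: sarpa-fo-te-ni
1. f -> v, k -> g, p -> b, t -> d / _ Z: no change
2. s -> z, t -> d / V _ V: fires at position(s) 8: sarpafodeni
surface: sarpafodeni

cell ASPECT=du, CASE=so, KEL=gu:
underlying: sarpa-mot-gi-ik
1. f -> v, k -> g, p -> b, t -> d / _ Z: fires at position(s) 8: sarpamodgiik
2. s -> z, t -> d / V _ V: no change
surface: sarpamodgiik

cell ASPECT=fe, CASE=so, KEL=fe:
underlying: sarpa-mot-e-bu
1. f -> v, k -> g, p -> b, t -> d / _ Z: no change
2. s -> z, t -> d / V _ V: fires at position(s) 8: sarpamodebu
surface: sarpamodebu


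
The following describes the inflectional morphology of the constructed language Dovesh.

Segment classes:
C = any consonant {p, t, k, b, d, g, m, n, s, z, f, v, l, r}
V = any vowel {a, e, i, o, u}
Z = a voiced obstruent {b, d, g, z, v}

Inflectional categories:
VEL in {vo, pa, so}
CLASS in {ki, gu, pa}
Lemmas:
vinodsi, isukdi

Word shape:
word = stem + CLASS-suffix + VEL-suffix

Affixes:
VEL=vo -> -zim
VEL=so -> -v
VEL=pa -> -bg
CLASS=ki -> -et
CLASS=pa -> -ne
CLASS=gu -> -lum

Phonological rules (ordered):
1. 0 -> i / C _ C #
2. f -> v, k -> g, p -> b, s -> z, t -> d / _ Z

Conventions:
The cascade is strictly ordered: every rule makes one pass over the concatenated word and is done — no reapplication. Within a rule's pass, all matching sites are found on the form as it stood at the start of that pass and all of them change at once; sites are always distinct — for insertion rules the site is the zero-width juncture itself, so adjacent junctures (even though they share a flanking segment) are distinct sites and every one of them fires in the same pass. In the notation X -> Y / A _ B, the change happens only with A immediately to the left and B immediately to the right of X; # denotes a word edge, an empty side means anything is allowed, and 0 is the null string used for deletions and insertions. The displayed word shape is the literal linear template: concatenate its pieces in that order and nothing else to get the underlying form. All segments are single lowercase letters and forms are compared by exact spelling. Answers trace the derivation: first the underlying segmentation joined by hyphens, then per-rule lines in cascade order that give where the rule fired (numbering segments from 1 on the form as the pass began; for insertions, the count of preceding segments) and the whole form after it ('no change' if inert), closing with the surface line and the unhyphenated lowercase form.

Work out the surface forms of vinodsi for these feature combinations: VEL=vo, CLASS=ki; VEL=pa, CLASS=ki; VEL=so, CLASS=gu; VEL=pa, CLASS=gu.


cell VEL=vo, CLASS=ki:
underlying: vinodsi-et-zim
1. 0 -> i / C _ C #: no change
2. f -> v, k -> g, p -> b, s -> z, t -> d / _ Z: fires at position(s) 9: vinodsiedzim
surface: vinodsiedzim

cell VEL=pa, CLASS=ki:
underlying: vinodsi-et-bg
1. 0 -> i / C _ C #: inserts after position(s) 10: vinodsietbig
2. f -> v, k -> g, p -> b, s -> z, t -> d / _ Z: fires at position(s) 9: vinodsiedbig
surface: vinodsiedbig

cell VEL=so, CLASS=gu:
underlying: vinodsi-lum-v
1. 0 -> i / C _ C #: inserts after position(s) 10: vinodsilumiv
2. f -> v, k -> g, p -> b, s -> z, t -> d / _ Z: no change
surface: vinodsilumiv

cell VEL=pa, CLASS=gu:
underlying: vinodsi-lum-bg
1. 0 -> i / C _ C #: inserts after position(s) 11: vinodsilumbig
2. f -> v, k -> g, p -> b, s -> z, t -> d / _ Z: no change
surface: vinodsilumbig


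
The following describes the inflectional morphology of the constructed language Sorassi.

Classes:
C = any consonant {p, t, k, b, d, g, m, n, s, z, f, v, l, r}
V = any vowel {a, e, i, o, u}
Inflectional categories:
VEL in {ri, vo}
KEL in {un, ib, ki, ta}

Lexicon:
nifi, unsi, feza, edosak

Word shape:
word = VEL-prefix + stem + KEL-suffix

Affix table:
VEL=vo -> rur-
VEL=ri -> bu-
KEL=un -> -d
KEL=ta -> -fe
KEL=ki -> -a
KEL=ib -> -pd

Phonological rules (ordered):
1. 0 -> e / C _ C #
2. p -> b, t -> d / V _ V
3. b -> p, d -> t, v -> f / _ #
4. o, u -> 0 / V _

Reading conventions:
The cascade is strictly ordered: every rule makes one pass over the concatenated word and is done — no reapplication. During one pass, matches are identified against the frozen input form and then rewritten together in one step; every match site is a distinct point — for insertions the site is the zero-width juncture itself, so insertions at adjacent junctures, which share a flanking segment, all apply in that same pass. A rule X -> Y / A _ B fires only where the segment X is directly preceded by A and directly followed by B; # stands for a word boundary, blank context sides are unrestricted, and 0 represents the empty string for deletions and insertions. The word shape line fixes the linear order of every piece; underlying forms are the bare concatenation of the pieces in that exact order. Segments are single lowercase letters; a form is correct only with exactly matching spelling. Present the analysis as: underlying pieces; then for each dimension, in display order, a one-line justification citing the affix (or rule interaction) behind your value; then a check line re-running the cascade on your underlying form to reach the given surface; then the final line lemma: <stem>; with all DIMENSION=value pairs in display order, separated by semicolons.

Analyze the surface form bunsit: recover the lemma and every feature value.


underlying: bu-unsi-d
VEL=ri - signalled by the affix bu-
KEL=un - signalled by the affix -d
check: buunsid -> buunsid -> buunsid -> buunsit -> bunsit
lemma: unsi; VEL=ri; KEL=un


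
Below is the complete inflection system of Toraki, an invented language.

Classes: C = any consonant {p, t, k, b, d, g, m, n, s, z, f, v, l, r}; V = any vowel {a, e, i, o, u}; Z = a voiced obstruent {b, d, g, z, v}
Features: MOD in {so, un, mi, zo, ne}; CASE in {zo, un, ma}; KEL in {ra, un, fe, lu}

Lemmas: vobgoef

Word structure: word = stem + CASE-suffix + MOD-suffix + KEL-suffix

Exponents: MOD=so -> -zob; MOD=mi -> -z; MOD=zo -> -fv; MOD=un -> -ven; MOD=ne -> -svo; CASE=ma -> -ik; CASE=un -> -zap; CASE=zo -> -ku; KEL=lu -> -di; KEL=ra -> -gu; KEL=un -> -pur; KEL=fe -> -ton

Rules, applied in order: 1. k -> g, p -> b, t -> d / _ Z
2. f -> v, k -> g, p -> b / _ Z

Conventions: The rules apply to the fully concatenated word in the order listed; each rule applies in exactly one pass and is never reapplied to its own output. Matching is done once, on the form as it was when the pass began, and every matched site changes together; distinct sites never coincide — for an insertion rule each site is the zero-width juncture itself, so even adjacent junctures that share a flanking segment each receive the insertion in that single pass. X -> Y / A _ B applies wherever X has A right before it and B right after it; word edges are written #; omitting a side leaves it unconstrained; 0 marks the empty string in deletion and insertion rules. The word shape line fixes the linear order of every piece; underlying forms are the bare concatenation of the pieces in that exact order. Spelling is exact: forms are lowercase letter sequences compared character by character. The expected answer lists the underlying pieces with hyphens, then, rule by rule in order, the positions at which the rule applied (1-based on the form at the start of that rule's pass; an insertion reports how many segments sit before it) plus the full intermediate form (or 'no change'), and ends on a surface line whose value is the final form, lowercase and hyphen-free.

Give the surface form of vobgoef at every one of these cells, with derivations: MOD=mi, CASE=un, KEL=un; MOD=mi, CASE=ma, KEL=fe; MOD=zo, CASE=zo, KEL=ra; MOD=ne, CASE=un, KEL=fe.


cell MOD=mi, CASE=un, KEL=un:
underlying: vobgoef-zap-z-pur
1. k -> g, p -> b, t -> d / _ Z: fires at position(s) 10: vobgoefzabzpur
2. f -> v, k -> g, p -> b / _ Z: fires at position(s) 7: vobgoevzabzpur
surface: vobgoevzabzpur

cell MOD=mi, CASE=ma, KEL=fe:
underlying: vobgoef-ik-z-ton
1. k -> g, p -> b, t -> d / _ Z: fires at position(s) 9: vobgoefigzton
2. f -> v, k -> g, p -> b / _ Z: no change
surface: vobgoefigzton

cell MOD=zo, CASE=zo, KEL=ra:
underlying: vobgoef-ku-fv-gu
1. k -> g, p -> b, t -> d / _ Z: no change
2. f -> v, k -> g, p -> b / _ Z: fires at position(s) 10: vobgoefkuvvgu
surface: vobgoefkuvvgu

cell MOD=ne, CASE=un, KEL=fe:
underlying: vobgoef-zap-svo-ton
1. k -> g, p -> b, t -> d / _ Z: no change
2. f -> v, k -> g, p -> b / _ Z: fires at position(s) 7: vobgoevzapsvoton
surface: vobgoevzapsvoton


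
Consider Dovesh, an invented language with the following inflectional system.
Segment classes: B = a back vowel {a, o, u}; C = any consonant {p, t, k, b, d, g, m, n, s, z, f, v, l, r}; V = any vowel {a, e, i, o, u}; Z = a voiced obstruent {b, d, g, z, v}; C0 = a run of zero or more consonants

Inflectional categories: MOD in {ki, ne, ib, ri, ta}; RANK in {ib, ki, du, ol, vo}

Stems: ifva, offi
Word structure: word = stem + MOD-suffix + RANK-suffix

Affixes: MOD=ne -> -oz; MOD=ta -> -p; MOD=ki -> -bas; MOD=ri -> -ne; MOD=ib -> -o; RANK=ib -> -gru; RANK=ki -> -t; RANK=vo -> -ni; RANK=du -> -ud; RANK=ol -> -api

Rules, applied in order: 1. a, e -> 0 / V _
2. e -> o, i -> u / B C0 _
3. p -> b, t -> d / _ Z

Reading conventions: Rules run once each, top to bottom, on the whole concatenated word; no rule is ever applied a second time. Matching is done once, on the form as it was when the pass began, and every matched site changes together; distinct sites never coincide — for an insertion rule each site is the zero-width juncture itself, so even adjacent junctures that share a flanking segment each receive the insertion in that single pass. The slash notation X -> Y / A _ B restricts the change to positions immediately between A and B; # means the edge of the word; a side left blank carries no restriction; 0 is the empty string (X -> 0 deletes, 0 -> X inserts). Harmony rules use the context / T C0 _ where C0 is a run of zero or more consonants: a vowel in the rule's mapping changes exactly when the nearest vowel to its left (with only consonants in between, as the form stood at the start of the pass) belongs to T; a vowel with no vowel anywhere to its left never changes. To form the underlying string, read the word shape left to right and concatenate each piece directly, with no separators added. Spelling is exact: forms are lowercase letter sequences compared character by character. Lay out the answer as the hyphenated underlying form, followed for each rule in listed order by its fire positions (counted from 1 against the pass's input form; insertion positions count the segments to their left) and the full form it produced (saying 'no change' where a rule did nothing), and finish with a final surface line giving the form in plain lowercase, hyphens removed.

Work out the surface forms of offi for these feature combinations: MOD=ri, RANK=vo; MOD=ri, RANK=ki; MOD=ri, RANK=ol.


cell MOD=ri, RANK=vo:
underlying: offi-ne-ni
1. a, e -> 0 / V _: no change
2. e -> o, i -> u / B C0 _: fires at position(s) 4: offuneni
3. p -> b, t -> d / _ Z: no change
surface: offuneni

cell MOD=ri, RANK=ki:
underlying: offi-ne-t
1. a, e -> 0 / V _: no change
2. e -> o, i -> u / B C0 _: fires at position(s) 4: offunet
3. p -> b, t -> d / _ Z: no change
surface: offunet

cell MOD=ri, RANK=ol:
underlying: offi-ne-api
1. a, e -> 0 / V _: fires at position(s) 7: offinepi
2. e -> o, i -> u / B C0 _: fires at position(s) 4: offunepi
3. p -> b, t -> d / _ Z: no change
surface: offunepi


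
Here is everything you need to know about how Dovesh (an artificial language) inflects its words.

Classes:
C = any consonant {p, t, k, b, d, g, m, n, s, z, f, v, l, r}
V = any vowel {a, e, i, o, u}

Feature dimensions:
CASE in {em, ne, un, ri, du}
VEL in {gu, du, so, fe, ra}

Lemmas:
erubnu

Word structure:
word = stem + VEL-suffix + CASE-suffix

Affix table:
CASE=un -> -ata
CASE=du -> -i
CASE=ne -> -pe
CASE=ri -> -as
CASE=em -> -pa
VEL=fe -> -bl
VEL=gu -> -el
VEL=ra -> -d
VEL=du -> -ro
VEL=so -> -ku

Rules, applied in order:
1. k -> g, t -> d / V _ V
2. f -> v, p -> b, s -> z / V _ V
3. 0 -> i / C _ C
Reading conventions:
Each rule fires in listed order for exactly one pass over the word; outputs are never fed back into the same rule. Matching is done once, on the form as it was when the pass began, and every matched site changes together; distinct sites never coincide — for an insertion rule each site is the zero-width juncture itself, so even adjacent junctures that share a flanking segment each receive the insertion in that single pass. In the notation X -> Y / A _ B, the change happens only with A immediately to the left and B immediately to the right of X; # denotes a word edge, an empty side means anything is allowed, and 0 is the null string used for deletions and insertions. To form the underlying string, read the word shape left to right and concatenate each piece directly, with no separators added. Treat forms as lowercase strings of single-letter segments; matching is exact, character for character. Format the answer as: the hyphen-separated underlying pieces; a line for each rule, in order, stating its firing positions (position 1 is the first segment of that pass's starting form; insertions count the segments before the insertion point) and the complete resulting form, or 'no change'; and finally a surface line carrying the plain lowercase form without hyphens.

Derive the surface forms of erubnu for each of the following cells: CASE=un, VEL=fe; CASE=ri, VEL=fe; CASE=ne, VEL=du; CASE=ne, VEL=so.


cell CASE=un, VEL=fe:
underlying: erubnu-bl-ata
1. k -> g, t -> d / V _ V: fires at position(s) 10: erubnublada
2. f -> v, p -> b, s -> z / V _ V: no change
3. 0 -> i / C _ C: inserts after position(s) 4, 7: erubinubilada
surface: erubinubilada

cell CASE=ri, VEL=fe:
underlying: erubnu-bl-as
1. k -> g, t -> d / V _ V: no change
2. f -> v, p -> b, s -> z / V _ V: no change
3. 0 -> i / C _ C: inserts after position(s) 4, 7: erubinubilas
surface: erubinubilas

cell CASE=ne, VEL=du:
underlying: erubnu-ro-pe
1. k -> g, t -> d / V _ V: no change
2. f -> v, p -> b, s -> z / V _ V: fires at position(s) 9: erubnurobe
3. 0 -> i / C _ C: inserts after position(s) 4: erubinurobe
surface: erubinurobe

cell CASE=ne, VEL=so:
underlying: erubnu-ku-pe
1. k -> g, t -> d / V _ V: fires at position(s) 7: erubnugupe
2. f -> v, p -> b, s -> z / V _ V: fires at position(s) 9: erubnugube
3. 0 -> i / C _ C: inserts after position(s) 4: erubinugube
surface: erubinugube


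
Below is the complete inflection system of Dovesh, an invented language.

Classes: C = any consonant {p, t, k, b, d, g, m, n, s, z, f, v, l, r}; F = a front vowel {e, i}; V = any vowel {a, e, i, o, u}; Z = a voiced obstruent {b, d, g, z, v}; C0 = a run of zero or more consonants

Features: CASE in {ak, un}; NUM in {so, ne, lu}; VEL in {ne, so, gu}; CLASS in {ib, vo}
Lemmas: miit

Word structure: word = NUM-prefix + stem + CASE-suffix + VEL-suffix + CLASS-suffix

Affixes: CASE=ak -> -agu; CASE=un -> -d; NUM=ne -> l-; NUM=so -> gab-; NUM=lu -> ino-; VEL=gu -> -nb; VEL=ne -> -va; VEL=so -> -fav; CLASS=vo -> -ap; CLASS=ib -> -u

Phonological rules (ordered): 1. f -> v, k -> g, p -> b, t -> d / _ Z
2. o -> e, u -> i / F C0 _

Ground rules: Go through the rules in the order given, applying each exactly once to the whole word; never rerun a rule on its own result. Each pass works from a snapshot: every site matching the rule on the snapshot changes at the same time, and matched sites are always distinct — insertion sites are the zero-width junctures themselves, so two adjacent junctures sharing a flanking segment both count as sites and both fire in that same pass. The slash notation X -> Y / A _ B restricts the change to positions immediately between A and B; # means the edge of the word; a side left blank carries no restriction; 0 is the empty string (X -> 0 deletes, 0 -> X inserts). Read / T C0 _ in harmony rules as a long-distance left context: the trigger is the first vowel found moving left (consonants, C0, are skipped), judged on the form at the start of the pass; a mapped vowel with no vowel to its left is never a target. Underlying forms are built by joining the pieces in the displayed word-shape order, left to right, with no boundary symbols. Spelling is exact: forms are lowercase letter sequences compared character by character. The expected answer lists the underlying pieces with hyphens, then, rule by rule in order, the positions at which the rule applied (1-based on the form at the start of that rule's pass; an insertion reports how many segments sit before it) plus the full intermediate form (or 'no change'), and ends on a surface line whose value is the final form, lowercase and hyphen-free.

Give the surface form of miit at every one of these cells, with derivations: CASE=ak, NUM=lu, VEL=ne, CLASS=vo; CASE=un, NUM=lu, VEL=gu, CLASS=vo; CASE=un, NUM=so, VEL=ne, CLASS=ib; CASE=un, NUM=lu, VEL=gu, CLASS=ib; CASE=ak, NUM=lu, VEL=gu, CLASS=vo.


cell CASE=ak, NUM=lu, VEL=ne, CLASS=vo:
underlying: ino-miit-agu-va-ap
1. f -> v, k -> g, p -> b, t -> d / _ Z: no change
2. o -> e, u -> i / F C0 _: fires at position(s) 3: inemiitaguvaap
surface: inemiitaguvaap

cell CASE=un, NUM=lu, VEL=gu, CLASS=vo:
underlying: ino-miit-d-nb-ap
1. f -> v, k -> g, p -> b, t -> d / _ Z: fires at position(s) 7: inomiiddnbap
2. o -> e, u -> i / F C0 _: fires at position(s) 3: inemiiddnbap
surface: inemiiddnbap

cell CASE=un, NUM=so, VEL=ne, CLASS=ib:
underlying: gab-miit-d-va-u
1. f -> v, k -> g, p -> b, t -> d / _ Z: fires at position(s) 7: gabmiiddvau
2. o -> e, u -> i / F C0 _: no change
surface: gabmiiddvau

cell CASE=un, NUM=lu, VEL=gu, CLASS=ib:
underlying: ino-miit-d-nb-u
1. f -> v, k -> g, p -> b, t -> d / _ Z: fires at position(s) 7: inomiiddnbu
2. o -> e, u -> i / F C0 _: fires at position(s) 3, 11: inemiiddnbi
surface: inemiiddnbi

cell CASE=ak, NUM=lu, VEL=gu, CLASS=vo:
underlying: ino-miit-agu-nb-ap
1. f -> v, k -> g, p -> b, t -> d / _ Z: no change
2. o -> e, u -> i / F C0 _: fires at position(s) 3: inemiitagunbap
surface: inemiitagunbap


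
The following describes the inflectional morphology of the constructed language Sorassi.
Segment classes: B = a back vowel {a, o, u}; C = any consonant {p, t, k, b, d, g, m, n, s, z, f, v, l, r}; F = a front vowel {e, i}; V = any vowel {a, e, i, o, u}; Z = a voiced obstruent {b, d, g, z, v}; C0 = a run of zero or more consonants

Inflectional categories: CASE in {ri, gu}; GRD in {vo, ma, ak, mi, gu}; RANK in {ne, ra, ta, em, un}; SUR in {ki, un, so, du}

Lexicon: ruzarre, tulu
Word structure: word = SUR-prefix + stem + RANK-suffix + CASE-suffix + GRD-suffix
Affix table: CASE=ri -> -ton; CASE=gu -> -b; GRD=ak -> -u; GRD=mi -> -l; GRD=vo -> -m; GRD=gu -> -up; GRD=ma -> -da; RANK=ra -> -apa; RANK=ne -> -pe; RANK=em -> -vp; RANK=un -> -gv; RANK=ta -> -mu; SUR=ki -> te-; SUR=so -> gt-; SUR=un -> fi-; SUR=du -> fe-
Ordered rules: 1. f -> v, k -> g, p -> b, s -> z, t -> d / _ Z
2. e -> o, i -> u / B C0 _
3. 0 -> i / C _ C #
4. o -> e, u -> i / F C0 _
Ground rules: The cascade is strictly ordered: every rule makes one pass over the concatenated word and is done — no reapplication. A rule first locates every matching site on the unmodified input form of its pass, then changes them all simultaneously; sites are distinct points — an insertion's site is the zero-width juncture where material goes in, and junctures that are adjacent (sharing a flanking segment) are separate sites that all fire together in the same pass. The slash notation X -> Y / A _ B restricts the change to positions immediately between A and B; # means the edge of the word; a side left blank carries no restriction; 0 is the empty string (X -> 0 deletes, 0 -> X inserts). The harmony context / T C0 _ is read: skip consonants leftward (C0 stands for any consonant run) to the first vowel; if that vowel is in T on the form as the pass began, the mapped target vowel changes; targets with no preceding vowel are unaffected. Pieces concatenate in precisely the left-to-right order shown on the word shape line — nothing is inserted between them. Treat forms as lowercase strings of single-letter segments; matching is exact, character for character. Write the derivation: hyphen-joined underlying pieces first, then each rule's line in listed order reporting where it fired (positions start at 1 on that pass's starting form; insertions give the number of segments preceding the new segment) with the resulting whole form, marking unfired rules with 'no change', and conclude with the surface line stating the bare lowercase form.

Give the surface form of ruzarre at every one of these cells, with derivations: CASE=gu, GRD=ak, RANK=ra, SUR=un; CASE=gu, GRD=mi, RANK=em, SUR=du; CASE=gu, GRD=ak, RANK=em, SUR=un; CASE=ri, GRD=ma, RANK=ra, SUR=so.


cell CASE=gu, GRD=ak, RANK=ra, SUR=un:
underlying: fi-ruzarre-apa-b-u
1. f -> v, k -> g, p -> b, s -> z, t -> d / _ Z: no change
2. e -> o, i -> u / B C0 _: fires at position(s) 9: firuzarroapabu
3. 0 -> i / C _ C #: no change
4. o -> e, u -> i / F C0 _: fires at position(s) 4: firizarroapabu
surface: firizarroapabu

cell CASE=gu, GRD=mi, RANK=em, SUR=du:
underlying: fe-ruzarre-vp-b-l
1. f -> v, k -> g, p -> b, s -> z, t -> d / _ Z: fires at position(s) 11: feruzarrevbbl
2. e -> o, i -> u / B C0 _: fires at position(s) 9: feruzarrovbbl
3. 0 -> i / C _ C #: inserts after position(s) 12: feruzarrovbbil
4. o -> e, u -> i / F C0 _: fires at position(s) 4: ferizarrovbbil
surface: ferizarrovbbil

cell CASE=gu, GRD=ak, RANK=em, SUR=un:
underlying: fi-ruzarre-vp-b-u
1. f -> v, k -> g, p -> b, s -> z, t -> d / _ Z: fires at position(s) 11: firuzarrevbbu
2. e -> o, i -> u / B C0 _: fires at position(s) 9: firuzarrovbbu
3. 0 -> i / C _ C #: no change
4. o -> e, u -> i / F C0 _: fires at position(s) 4: firizarrovbbu
surface: firizarrovbbu

cell CASE=ri, GRD=ma, RANK=ra, SUR=so:
underlying: gt-ruzarre-apa-ton-da
1. f -> v, k -> g, p -> b, s -> z, t -> d / _ Z: no change
2. e -> o, i -> u / B C0 _: fires at position(s) 9: gtruzarroapatonda
3. 0 -> i / C _ C #: no change
4. o -> e, u -> i / F C0 _: no change
surface: gtruzarroapatonda


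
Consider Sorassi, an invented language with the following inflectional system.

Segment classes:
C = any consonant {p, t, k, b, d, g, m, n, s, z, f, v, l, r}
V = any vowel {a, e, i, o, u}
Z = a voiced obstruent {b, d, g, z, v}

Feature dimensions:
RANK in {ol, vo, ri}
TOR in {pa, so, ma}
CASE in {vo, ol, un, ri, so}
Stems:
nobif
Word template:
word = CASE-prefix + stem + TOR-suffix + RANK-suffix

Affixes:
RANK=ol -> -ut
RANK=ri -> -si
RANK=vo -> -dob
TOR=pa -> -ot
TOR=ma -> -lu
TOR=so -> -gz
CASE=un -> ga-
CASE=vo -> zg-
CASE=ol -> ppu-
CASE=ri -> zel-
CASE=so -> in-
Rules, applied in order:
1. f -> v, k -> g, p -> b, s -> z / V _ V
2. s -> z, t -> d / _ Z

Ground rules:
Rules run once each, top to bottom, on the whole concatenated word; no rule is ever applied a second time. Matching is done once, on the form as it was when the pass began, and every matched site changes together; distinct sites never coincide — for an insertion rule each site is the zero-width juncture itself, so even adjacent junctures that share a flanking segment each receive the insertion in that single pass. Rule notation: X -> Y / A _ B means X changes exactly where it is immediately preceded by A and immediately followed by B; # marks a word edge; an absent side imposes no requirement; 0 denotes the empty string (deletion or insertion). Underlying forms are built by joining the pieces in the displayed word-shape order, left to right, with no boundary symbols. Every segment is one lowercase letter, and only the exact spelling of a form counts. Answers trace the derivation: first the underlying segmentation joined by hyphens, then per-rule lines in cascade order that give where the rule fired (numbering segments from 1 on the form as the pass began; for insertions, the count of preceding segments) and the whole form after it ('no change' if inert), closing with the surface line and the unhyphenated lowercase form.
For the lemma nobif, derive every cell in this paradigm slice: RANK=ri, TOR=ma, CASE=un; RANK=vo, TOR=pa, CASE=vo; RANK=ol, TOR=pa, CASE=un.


cell RANK=ri, TOR=ma, CASE=un:
underlying: ga-nobif-lu-si
1. f -> v, k -> g, p -> b, s -> z / V _ V: fires at position(s) 10: ganobifluzi
2. s -> z, t -> d / _ Z: no change
surface: ganobifluzi

cell RANK=vo, TOR=pa, CASE=vo:
underlying: zg-nobif-ot-dob
1. f -> v, k -> g, p -> b, s -> z / V _ V: fires at position(s) 7: zgnobivotdob
2. s -> z, t -> d / _ Z: fires at position(s) 9: zgnobivoddob
surface: zgnobivoddob

cell RANK=ol, TOR=pa, CASE=un:
underlying: ga-nobif-ot-ut
1. f -> v, k -> g, p -> b, s -> z / V _ V: fires at position(s) 7: ganobivotut
2. s -> z, t -> d / _ Z: no change
surface: ganobivotut


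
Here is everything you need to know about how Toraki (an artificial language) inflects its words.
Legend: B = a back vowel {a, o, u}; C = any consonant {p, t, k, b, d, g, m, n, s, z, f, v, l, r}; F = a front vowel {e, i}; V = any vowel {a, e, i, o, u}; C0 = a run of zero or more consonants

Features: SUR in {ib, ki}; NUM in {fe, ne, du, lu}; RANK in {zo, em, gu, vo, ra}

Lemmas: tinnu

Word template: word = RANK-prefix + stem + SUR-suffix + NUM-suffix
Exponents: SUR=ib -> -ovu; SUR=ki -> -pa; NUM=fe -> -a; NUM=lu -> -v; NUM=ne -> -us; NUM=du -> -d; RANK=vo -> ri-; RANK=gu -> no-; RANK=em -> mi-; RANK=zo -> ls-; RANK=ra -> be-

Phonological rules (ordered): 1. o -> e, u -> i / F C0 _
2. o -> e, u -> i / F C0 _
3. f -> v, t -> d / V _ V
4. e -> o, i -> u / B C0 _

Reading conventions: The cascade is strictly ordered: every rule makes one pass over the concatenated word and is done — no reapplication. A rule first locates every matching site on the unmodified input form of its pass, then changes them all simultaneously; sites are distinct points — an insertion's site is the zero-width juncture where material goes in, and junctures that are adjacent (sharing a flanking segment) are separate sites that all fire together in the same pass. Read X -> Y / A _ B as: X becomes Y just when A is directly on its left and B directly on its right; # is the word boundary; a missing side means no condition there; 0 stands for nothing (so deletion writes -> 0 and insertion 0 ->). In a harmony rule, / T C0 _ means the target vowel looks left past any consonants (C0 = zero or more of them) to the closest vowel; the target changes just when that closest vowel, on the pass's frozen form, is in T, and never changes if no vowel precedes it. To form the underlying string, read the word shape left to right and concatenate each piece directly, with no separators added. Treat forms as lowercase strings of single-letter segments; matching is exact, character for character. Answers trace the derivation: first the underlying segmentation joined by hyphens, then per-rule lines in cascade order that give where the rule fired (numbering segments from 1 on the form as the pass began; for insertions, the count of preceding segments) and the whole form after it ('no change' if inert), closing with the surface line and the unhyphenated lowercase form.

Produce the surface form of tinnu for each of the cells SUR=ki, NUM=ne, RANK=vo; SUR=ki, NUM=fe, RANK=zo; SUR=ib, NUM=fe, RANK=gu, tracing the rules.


cell SUR=ki, NUM=ne, RANK=vo:
underlying: ri-tinnu-pa-us
1. o -> e, u -> i / F C0 _: fires at position(s) 7: ritinnipaus
2. o -> e, u -> i / F C0 _: no change
3. f -> v, t -> d / V _ V: fires at position(s) 3: ridinnipaus
4. e -> o, i -> u / B C0 _: no change
surface: ridinnipaus

cell SUR=ki, NUM=fe, RANK=zo:
underlying: ls-tinnu-pa-a
1. o -> e, u -> i / F C0 _: fires at position(s) 7: lstinnipaa
2. o -> e, u -> i / F C0 _: no change
3. f -> v, t -> d / V _ V: no change
4. e -> o, i -> u / B C0 _: no change
surface: lstinnipaa

cell SUR=ib, NUM=fe, RANK=gu:
underlying: no-tinnu-ovu-a
1. o -> e, u -> i / F C0 _: fires at position(s) 7: notinniovua
2. o -> e, u -> i / F C0 _: fires at position(s) 8: notinnievua
3. f -> v, t -> d / V _ V: fires at position(s) 3: nodinnievua
4. e -> o, i -> u / B C0 _: fires at position(s) 4: nodunnievua
surface: nodunnievua


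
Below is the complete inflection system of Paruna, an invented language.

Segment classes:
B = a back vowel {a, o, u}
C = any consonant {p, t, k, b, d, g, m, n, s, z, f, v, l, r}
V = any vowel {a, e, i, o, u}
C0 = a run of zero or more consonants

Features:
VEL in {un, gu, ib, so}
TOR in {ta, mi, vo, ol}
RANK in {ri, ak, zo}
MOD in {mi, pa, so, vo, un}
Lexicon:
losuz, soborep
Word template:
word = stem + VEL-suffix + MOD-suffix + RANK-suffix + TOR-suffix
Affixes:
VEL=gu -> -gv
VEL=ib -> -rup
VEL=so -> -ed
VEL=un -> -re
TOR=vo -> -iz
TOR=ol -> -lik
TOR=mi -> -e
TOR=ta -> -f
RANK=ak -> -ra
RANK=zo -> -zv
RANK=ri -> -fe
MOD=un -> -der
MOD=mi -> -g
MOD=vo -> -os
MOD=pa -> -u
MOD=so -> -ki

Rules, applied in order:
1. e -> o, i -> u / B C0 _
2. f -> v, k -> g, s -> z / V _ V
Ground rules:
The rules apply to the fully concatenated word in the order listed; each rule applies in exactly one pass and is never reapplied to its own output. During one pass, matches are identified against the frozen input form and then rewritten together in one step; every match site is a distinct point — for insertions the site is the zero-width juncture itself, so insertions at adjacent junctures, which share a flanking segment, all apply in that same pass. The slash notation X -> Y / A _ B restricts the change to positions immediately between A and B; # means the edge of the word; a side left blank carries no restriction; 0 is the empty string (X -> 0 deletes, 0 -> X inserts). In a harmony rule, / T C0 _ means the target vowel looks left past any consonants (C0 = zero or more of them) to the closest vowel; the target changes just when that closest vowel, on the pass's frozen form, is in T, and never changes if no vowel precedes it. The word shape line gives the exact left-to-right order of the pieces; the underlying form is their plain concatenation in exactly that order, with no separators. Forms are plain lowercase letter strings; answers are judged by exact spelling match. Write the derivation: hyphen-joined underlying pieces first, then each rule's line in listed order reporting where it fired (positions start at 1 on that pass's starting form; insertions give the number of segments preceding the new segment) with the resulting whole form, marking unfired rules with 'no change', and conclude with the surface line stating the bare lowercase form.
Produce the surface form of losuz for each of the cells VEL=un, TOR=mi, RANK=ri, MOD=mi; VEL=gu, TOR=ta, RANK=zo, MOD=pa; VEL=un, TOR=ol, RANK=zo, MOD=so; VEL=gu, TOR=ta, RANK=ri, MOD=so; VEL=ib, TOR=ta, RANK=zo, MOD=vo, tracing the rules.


cell VEL=un, TOR=mi, RANK=ri, MOD=mi:
underlying: losuz-re-g-fe-e
1. e -> o, i -> u / B C0 _: fires at position(s) 7: losuzrogfee
2. f -> v, k -> g, s -> z / V _ V: fires at position(s) 3: lozuzrogfee
surface: lozuzrogfee

cell VEL=gu, TOR=ta, RANK=zo, MOD=pa:
underlying: losuz-gv-u-zv-f
1. e -> o, i -> u / B C0 _: no change
2. f -> v, k -> g, s -> z / V _ V: fires at position(s) 3: lozuzgvuzvf
surface: lozuzgvuzvf

cell VEL=un, TOR=ol, RANK=zo, MOD=so:
underlying: losuz-re-ki-zv-lik
1. e -> o, i -> u / B C0 _: fires at position(s) 7: losuzrokizvlik
2. f -> v, k -> g, s -> z / V _ V: fires at position(s) 3, 8: lozuzrogizvlik
surface: lozuzrogizvlik

cell VEL=gu, TOR=ta, RANK=ri, MOD=so:
underlying: losuz-gv-ki-fe-f
1. e -> o, i -> u / B C0 _: fires at position(s) 9: losuzgvkufef
2. f -> v, k -> g, s -> z / V _ V: fires at position(s) 3, 10: lozuzgvkuvef
surface: lozuzgvkuvef

cell VEL=ib, TOR=ta, RANK=zo, MOD=vo:
underlying: losuz-rup-os-zv-f
1. e -> o, i -> u / B C0 _: no change
2. f -> v, k -> g, s -> z / V _ V: fires at position(s) 3: lozuzruposzvf
surface: lozuzruposzvf


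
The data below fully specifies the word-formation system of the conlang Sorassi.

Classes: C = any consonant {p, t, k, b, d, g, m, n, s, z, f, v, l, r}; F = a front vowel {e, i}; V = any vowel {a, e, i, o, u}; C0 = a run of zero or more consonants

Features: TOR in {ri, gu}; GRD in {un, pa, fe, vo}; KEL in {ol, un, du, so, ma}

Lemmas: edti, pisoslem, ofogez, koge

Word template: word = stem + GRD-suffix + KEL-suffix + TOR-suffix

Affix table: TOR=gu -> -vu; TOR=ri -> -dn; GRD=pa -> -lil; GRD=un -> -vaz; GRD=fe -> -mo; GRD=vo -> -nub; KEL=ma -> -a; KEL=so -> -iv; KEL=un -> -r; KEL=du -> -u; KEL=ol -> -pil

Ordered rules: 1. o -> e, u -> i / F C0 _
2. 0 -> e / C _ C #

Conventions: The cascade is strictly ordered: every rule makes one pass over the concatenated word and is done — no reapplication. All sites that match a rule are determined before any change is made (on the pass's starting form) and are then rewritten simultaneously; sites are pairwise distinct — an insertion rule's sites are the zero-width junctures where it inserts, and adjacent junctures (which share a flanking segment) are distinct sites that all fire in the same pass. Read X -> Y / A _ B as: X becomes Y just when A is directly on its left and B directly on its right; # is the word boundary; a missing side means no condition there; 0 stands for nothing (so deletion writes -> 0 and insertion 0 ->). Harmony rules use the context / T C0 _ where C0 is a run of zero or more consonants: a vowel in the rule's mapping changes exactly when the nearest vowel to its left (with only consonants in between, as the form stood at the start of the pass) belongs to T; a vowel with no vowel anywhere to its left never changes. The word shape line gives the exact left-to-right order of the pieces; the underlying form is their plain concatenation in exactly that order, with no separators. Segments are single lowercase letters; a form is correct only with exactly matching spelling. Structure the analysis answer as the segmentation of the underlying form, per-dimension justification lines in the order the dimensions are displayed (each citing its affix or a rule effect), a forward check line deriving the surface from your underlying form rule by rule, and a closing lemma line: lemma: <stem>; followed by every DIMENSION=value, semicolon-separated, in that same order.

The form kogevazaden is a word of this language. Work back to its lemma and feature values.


underlying: koge-vaz-a-dn
TOR=ri - signalled by the affix -dn
GRD=un - signalled by the affix -vaz
KEL=ma - signalled by the affix -a
check: kogevazadn -> kogevazadn -> kogevazaden
lemma: koge; TOR=ri; GRD=un; KEL=ma


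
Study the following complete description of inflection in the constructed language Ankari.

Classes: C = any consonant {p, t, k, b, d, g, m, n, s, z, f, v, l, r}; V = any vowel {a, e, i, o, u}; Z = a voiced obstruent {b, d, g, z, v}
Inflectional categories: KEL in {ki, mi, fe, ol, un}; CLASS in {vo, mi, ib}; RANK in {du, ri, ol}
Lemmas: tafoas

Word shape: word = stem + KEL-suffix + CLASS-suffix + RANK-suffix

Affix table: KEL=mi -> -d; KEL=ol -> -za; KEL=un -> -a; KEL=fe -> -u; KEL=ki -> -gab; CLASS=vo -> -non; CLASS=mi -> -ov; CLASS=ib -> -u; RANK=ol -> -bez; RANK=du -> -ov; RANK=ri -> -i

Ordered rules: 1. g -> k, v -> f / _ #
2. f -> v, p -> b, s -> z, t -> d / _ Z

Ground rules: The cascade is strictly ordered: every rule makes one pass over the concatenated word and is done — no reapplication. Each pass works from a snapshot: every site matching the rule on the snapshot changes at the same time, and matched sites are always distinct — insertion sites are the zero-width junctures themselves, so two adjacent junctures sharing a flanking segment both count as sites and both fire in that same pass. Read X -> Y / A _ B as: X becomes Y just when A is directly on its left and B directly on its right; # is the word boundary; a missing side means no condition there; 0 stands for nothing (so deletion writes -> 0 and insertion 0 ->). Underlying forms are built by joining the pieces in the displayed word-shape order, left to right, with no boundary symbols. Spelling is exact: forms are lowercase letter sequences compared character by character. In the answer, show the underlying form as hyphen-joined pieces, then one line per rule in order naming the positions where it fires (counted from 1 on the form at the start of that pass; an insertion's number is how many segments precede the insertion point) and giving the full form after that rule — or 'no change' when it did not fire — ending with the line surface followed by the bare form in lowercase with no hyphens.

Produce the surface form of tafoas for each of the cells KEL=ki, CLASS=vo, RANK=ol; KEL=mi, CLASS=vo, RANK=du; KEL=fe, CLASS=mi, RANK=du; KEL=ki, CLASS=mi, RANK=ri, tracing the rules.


cell KEL=ki, CLASS=vo, RANK=ol:
underlying: tafoas-gab-non-bez
1. g -> k, v -> f / _ #: no change
2. f -> v, p -> b, s -> z, t -> d / _ Z: fires at position(s) 6: tafoazgabnonbez
surface: tafoazgabnonbez

cell KEL=mi, CLASS=vo, RANK=du:
underlying: tafoas-d-non-ov
1. g -> k, v -> f / _ #: fires at position(s) 12: tafoasdnonof
2. f -> v, p -> b, s -> z, t -> d / _ Z: fires at position(s) 6: tafoazdnonof
surface: tafoazdnonof

cell KEL=fe, CLASS=mi, RANK=du:
underlying: tafoas-u-ov-ov
1. g -> k, v -> f / _ #: fires at position(s) 11: tafoasuovof
2. f -> v, p -> b, s -> z, t -> d / _ Z: no change
surface: tafoasuovof

cell KEL=ki, CLASS=mi, RANK=ri:
underlying: tafoas-gab-ov-i
1. g -> k, v -> f / _ #: no change
2. f -> v, p -> b, s -> z, t -> d / _ Z: fires at position(s) 6: tafoazgabovi
surface: tafoazgabovi


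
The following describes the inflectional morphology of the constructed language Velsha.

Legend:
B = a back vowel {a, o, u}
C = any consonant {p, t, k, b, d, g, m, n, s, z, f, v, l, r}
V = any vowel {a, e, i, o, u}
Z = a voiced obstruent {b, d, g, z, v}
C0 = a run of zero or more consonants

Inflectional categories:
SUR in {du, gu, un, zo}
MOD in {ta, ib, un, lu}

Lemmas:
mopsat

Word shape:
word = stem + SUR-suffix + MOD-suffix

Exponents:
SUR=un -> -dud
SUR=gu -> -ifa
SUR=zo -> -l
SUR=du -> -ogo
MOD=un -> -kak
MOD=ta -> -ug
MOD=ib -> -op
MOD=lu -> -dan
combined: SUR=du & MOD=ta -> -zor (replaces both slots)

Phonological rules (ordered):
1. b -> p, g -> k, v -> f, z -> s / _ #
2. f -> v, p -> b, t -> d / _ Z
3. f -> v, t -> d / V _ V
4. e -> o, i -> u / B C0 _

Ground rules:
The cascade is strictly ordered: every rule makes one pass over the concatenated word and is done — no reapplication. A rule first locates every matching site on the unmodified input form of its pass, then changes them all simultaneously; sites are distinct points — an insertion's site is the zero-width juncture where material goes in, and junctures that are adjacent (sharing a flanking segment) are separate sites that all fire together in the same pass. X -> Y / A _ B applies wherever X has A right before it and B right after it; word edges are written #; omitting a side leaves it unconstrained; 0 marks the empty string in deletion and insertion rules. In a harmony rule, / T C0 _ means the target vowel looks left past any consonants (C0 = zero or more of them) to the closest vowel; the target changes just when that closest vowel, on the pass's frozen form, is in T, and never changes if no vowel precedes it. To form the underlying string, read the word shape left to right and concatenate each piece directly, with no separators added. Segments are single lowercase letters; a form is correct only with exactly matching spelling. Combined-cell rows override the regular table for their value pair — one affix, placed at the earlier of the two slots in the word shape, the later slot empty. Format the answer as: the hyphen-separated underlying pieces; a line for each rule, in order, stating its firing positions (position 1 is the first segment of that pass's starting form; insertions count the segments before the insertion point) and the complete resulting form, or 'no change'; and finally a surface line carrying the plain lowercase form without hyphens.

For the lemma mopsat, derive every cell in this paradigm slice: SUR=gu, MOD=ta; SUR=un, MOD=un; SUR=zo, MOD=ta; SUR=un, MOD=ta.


cell SUR=gu, MOD=ta:
underlying: mopsat-ifa-ug
1. b -> p, g -> k, v -> f, z -> s / _ #: fires at position(s) 11: mopsatifauk
2. f -> v, p -> b, t -> d / _ Z: no change
3. f -> v, t -> d / V _ V: fires at position(s) 6, 8: mopsadivauk
4. e -> o, i -> u / B C0 _: fires at position(s) 7: mopsaduvauk
surface: mopsaduvauk

cell SUR=un, MOD=un:
underlying: mopsat-dud-kak
1. b -> p, g -> k, v -> f, z -> s / _ #: no change
2. f -> v, p -> b, t -> d / _ Z: fires at position(s) 6: mopsaddudkak
3. f -> v, t -> d / V _ V: no change
4. e -> o, i -> u / B C0 _: no change
surface: mopsaddudkak

cell SUR=zo, MOD=ta:
underlying: mopsat-l-ug
1. b -> p, g -> k, v -> f, z -> s / _ #: fires at position(s) 9: mopsatluk
2. f -> v, p -> b, t -> d / _ Z: no change
3. f -> v, t -> d / V _ V: no change
4. e -> o, i -> u / B C0 _: no change
surface: mopsatluk

cell SUR=un, MOD=ta:
underlying: mopsat-dud-ug
1. b -> p, g -> k, v -> f, z -> s / _ #: fires at position(s) 11: mopsatduduk
2. f -> v, p -> b, t -> d / _ Z: fires at position(s) 6: mopsadduduk
3. f -> v, t -> d / V _ V: no change
4. e -> o, i -> u / B C0 _: no change
surface: mopsadduduk
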